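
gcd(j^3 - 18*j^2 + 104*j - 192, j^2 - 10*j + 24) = j^2 - 10*j + 24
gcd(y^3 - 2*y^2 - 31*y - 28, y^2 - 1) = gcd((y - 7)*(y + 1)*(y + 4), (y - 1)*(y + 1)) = y + 1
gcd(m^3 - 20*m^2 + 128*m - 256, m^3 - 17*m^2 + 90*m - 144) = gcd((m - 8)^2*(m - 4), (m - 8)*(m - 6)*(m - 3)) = m - 8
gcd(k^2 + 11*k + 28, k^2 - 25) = 1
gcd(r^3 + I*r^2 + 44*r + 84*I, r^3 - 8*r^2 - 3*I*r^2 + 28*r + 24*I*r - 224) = r - 7*I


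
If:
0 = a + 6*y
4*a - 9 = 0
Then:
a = 9/4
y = -3/8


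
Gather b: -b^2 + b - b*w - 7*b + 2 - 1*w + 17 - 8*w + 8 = -b^2 + b*(-w - 6) - 9*w + 27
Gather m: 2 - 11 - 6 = -15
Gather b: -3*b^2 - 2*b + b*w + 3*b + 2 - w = -3*b^2 + b*(w + 1) - w + 2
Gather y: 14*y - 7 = 14*y - 7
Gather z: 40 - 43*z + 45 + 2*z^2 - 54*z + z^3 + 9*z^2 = z^3 + 11*z^2 - 97*z + 85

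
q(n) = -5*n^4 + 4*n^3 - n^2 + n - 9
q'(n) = -20*n^3 + 12*n^2 - 2*n + 1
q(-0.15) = -9.19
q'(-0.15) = 1.64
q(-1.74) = -80.67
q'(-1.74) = 146.17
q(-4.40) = -2247.54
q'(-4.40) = 1945.80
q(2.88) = -262.85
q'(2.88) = -382.98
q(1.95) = -53.49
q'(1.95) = -105.57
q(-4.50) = -2448.56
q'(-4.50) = 2075.50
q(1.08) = -10.85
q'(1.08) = -12.36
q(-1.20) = -28.92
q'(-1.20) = 55.24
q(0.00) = -9.00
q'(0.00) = 1.00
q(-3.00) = -534.00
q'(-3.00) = 655.00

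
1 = 1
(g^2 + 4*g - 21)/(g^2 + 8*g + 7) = (g - 3)/(g + 1)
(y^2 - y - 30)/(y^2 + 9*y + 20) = (y - 6)/(y + 4)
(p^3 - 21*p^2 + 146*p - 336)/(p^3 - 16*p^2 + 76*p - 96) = (p - 7)/(p - 2)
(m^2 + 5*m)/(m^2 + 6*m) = (m + 5)/(m + 6)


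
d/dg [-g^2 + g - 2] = 1 - 2*g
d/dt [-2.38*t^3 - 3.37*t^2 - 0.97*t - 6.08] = -7.14*t^2 - 6.74*t - 0.97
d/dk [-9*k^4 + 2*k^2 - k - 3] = -36*k^3 + 4*k - 1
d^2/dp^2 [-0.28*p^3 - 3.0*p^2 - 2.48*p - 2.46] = -1.68*p - 6.0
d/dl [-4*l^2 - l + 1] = -8*l - 1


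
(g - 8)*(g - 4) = g^2 - 12*g + 32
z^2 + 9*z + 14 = (z + 2)*(z + 7)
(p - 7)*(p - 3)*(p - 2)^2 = p^4 - 14*p^3 + 65*p^2 - 124*p + 84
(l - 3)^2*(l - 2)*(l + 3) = l^4 - 5*l^3 - 3*l^2 + 45*l - 54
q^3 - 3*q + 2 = (q - 1)^2*(q + 2)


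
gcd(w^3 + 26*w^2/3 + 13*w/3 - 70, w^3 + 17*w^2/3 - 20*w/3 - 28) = w^2 + 11*w/3 - 14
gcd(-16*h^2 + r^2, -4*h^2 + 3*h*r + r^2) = 4*h + r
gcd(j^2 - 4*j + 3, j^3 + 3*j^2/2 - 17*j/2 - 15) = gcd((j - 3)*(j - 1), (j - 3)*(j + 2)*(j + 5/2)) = j - 3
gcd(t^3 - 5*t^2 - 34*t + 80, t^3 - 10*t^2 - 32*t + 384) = t - 8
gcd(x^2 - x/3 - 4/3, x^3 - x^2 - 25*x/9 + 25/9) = 1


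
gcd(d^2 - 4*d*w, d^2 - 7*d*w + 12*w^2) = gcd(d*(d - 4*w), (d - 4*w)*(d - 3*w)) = -d + 4*w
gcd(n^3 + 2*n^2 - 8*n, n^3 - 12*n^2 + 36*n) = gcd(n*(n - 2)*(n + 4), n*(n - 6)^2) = n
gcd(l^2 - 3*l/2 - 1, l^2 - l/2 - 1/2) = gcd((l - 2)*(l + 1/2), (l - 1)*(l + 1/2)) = l + 1/2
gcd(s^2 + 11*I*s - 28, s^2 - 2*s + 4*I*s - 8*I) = s + 4*I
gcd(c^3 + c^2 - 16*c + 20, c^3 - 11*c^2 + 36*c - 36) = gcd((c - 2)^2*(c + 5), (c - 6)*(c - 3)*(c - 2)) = c - 2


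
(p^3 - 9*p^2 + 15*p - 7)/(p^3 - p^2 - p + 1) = (p - 7)/(p + 1)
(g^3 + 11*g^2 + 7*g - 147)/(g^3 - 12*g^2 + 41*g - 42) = (g^2 + 14*g + 49)/(g^2 - 9*g + 14)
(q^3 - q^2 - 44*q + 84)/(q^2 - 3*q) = (q^3 - q^2 - 44*q + 84)/(q*(q - 3))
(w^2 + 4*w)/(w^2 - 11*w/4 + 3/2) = 4*w*(w + 4)/(4*w^2 - 11*w + 6)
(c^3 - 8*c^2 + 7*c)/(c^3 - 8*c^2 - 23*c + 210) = c*(c - 1)/(c^2 - c - 30)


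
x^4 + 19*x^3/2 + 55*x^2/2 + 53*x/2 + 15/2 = (x + 1/2)*(x + 1)*(x + 3)*(x + 5)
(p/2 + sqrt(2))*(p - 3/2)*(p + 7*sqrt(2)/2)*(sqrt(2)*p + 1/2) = sqrt(2)*p^4/2 - 3*sqrt(2)*p^3/4 + 23*p^3/4 - 69*p^2/8 + 67*sqrt(2)*p^2/8 - 201*sqrt(2)*p/16 + 7*p/2 - 21/4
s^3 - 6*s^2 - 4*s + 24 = (s - 6)*(s - 2)*(s + 2)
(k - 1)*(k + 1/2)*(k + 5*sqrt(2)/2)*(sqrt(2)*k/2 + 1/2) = sqrt(2)*k^4/2 - sqrt(2)*k^3/4 + 3*k^3 - 3*k^2/2 + sqrt(2)*k^2 - 3*k/2 - 5*sqrt(2)*k/8 - 5*sqrt(2)/8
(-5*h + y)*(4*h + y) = -20*h^2 - h*y + y^2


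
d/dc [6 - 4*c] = -4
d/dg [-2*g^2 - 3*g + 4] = -4*g - 3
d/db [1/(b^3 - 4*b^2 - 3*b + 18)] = (-3*b^2 + 8*b + 3)/(b^3 - 4*b^2 - 3*b + 18)^2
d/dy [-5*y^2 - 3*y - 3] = -10*y - 3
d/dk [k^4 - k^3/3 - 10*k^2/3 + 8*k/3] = 4*k^3 - k^2 - 20*k/3 + 8/3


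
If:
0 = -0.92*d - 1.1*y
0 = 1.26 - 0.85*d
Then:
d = 1.48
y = -1.24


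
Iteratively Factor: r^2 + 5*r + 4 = (r + 1)*(r + 4)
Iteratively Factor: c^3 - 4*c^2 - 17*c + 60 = (c - 3)*(c^2 - c - 20) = (c - 5)*(c - 3)*(c + 4)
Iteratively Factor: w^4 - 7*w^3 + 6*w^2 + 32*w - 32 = (w - 1)*(w^3 - 6*w^2 + 32) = (w - 4)*(w - 1)*(w^2 - 2*w - 8) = (w - 4)*(w - 1)*(w + 2)*(w - 4)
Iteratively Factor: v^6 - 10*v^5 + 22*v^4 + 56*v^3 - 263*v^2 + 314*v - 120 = (v - 1)*(v^5 - 9*v^4 + 13*v^3 + 69*v^2 - 194*v + 120) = (v - 5)*(v - 1)*(v^4 - 4*v^3 - 7*v^2 + 34*v - 24) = (v - 5)*(v - 1)^2*(v^3 - 3*v^2 - 10*v + 24) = (v - 5)*(v - 2)*(v - 1)^2*(v^2 - v - 12) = (v - 5)*(v - 2)*(v - 1)^2*(v + 3)*(v - 4)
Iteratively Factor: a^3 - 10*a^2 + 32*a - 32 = (a - 4)*(a^2 - 6*a + 8) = (a - 4)^2*(a - 2)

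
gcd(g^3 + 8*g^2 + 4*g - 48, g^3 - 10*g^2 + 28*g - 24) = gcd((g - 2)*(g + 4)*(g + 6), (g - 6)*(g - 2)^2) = g - 2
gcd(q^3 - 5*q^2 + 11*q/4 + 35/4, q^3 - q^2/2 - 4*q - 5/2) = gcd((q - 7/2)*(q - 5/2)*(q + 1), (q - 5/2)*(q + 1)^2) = q^2 - 3*q/2 - 5/2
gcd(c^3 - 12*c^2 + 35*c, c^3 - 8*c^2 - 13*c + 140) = c^2 - 12*c + 35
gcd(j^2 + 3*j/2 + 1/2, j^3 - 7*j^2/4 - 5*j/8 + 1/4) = j + 1/2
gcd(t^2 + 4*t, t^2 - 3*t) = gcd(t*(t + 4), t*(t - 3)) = t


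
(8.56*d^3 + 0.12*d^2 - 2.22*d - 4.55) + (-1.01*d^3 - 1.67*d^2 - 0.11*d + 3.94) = 7.55*d^3 - 1.55*d^2 - 2.33*d - 0.61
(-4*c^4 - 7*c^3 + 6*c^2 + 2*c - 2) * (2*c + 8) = -8*c^5 - 46*c^4 - 44*c^3 + 52*c^2 + 12*c - 16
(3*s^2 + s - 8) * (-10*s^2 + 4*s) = -30*s^4 + 2*s^3 + 84*s^2 - 32*s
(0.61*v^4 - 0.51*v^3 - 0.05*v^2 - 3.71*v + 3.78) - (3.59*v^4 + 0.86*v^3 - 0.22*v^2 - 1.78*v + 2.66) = -2.98*v^4 - 1.37*v^3 + 0.17*v^2 - 1.93*v + 1.12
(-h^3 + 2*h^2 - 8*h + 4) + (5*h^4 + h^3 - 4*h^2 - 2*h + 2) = 5*h^4 - 2*h^2 - 10*h + 6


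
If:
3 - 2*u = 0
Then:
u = 3/2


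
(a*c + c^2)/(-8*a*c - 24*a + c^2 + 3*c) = c*(-a - c)/(8*a*c + 24*a - c^2 - 3*c)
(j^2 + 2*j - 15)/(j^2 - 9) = (j + 5)/(j + 3)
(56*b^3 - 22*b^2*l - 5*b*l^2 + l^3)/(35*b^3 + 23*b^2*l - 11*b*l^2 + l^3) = (8*b^2 - 2*b*l - l^2)/(5*b^2 + 4*b*l - l^2)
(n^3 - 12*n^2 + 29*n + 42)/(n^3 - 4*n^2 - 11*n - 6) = (n - 7)/(n + 1)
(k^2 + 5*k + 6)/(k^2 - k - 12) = (k + 2)/(k - 4)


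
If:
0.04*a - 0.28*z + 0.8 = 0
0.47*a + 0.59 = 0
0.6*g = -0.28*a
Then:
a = -1.26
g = 0.59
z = 2.68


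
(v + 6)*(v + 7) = v^2 + 13*v + 42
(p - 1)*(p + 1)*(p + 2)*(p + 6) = p^4 + 8*p^3 + 11*p^2 - 8*p - 12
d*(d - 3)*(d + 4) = d^3 + d^2 - 12*d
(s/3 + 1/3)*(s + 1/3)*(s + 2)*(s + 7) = s^4/3 + 31*s^3/9 + 79*s^2/9 + 65*s/9 + 14/9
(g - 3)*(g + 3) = g^2 - 9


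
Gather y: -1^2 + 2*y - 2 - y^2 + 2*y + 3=-y^2 + 4*y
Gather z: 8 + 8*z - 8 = 8*z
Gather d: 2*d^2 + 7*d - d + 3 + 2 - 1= 2*d^2 + 6*d + 4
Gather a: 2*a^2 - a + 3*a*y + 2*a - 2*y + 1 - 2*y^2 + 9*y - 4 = 2*a^2 + a*(3*y + 1) - 2*y^2 + 7*y - 3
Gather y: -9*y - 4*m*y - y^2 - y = -y^2 + y*(-4*m - 10)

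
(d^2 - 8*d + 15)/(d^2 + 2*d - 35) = (d - 3)/(d + 7)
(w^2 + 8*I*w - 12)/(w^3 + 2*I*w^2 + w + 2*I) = (w + 6*I)/(w^2 + 1)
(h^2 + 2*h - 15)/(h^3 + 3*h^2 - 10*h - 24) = (h + 5)/(h^2 + 6*h + 8)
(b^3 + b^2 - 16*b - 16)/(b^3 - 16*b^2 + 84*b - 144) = (b^2 + 5*b + 4)/(b^2 - 12*b + 36)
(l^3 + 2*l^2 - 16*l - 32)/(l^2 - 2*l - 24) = (l^2 - 2*l - 8)/(l - 6)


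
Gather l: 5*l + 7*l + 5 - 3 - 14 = 12*l - 12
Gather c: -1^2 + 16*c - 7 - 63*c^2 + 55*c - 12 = -63*c^2 + 71*c - 20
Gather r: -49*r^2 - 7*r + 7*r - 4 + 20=16 - 49*r^2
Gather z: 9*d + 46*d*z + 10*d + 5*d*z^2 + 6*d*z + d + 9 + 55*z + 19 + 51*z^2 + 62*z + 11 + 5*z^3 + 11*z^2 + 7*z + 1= 20*d + 5*z^3 + z^2*(5*d + 62) + z*(52*d + 124) + 40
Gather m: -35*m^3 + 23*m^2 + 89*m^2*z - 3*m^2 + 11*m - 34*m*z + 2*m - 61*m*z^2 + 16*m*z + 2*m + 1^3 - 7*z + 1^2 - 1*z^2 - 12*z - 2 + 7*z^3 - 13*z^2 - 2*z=-35*m^3 + m^2*(89*z + 20) + m*(-61*z^2 - 18*z + 15) + 7*z^3 - 14*z^2 - 21*z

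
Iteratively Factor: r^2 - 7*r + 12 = (r - 3)*(r - 4)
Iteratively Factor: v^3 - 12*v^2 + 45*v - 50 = (v - 2)*(v^2 - 10*v + 25) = (v - 5)*(v - 2)*(v - 5)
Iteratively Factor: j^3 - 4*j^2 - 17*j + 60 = (j - 5)*(j^2 + j - 12) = (j - 5)*(j - 3)*(j + 4)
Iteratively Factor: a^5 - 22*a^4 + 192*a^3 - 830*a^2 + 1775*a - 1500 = (a - 3)*(a^4 - 19*a^3 + 135*a^2 - 425*a + 500) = (a - 4)*(a - 3)*(a^3 - 15*a^2 + 75*a - 125) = (a - 5)*(a - 4)*(a - 3)*(a^2 - 10*a + 25) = (a - 5)^2*(a - 4)*(a - 3)*(a - 5)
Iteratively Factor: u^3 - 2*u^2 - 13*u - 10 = (u - 5)*(u^2 + 3*u + 2) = (u - 5)*(u + 1)*(u + 2)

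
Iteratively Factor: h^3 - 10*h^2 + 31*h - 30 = (h - 3)*(h^2 - 7*h + 10) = (h - 5)*(h - 3)*(h - 2)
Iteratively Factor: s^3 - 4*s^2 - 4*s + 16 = (s - 4)*(s^2 - 4) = (s - 4)*(s + 2)*(s - 2)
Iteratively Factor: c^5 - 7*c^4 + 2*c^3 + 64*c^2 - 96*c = (c)*(c^4 - 7*c^3 + 2*c^2 + 64*c - 96) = c*(c - 4)*(c^3 - 3*c^2 - 10*c + 24) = c*(c - 4)*(c + 3)*(c^2 - 6*c + 8) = c*(c - 4)^2*(c + 3)*(c - 2)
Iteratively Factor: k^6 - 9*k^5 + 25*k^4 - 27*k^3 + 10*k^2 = (k)*(k^5 - 9*k^4 + 25*k^3 - 27*k^2 + 10*k) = k*(k - 5)*(k^4 - 4*k^3 + 5*k^2 - 2*k) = k*(k - 5)*(k - 1)*(k^3 - 3*k^2 + 2*k) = k*(k - 5)*(k - 1)^2*(k^2 - 2*k) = k*(k - 5)*(k - 2)*(k - 1)^2*(k)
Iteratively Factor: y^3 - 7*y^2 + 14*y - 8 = (y - 2)*(y^2 - 5*y + 4) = (y - 4)*(y - 2)*(y - 1)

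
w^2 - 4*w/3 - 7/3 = (w - 7/3)*(w + 1)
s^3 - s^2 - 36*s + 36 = (s - 6)*(s - 1)*(s + 6)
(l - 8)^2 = l^2 - 16*l + 64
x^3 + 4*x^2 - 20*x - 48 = (x - 4)*(x + 2)*(x + 6)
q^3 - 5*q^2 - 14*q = q*(q - 7)*(q + 2)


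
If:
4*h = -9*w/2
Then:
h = -9*w/8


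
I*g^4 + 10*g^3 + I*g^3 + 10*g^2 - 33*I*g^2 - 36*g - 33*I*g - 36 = (g - 4*I)*(g - 3*I)^2*(I*g + I)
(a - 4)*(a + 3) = a^2 - a - 12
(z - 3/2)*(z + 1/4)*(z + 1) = z^3 - z^2/4 - 13*z/8 - 3/8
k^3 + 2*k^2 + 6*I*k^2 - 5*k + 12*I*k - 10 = (k + 2)*(k + I)*(k + 5*I)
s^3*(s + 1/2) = s^4 + s^3/2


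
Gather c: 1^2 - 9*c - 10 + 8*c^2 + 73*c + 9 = 8*c^2 + 64*c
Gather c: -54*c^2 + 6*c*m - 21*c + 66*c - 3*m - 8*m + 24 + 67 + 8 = -54*c^2 + c*(6*m + 45) - 11*m + 99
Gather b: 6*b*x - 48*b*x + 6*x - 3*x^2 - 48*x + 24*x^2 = -42*b*x + 21*x^2 - 42*x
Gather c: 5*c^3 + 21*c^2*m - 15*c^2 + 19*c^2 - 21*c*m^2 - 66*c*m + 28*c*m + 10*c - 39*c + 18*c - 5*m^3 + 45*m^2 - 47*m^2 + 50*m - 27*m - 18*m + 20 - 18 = 5*c^3 + c^2*(21*m + 4) + c*(-21*m^2 - 38*m - 11) - 5*m^3 - 2*m^2 + 5*m + 2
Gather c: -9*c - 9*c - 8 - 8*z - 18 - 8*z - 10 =-18*c - 16*z - 36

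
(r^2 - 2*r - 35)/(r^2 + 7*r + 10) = (r - 7)/(r + 2)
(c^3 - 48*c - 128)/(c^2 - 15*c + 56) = (c^2 + 8*c + 16)/(c - 7)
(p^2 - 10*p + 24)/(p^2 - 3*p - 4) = (p - 6)/(p + 1)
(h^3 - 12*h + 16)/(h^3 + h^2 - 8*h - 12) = (h^3 - 12*h + 16)/(h^3 + h^2 - 8*h - 12)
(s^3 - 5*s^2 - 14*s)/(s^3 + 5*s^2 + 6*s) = (s - 7)/(s + 3)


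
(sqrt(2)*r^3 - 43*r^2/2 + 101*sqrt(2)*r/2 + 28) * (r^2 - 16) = sqrt(2)*r^5 - 43*r^4/2 + 69*sqrt(2)*r^3/2 + 372*r^2 - 808*sqrt(2)*r - 448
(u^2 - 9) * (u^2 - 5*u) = u^4 - 5*u^3 - 9*u^2 + 45*u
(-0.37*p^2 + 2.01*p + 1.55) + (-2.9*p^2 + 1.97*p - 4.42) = -3.27*p^2 + 3.98*p - 2.87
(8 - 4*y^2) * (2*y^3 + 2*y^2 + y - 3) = -8*y^5 - 8*y^4 + 12*y^3 + 28*y^2 + 8*y - 24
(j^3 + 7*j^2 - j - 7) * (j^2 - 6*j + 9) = j^5 + j^4 - 34*j^3 + 62*j^2 + 33*j - 63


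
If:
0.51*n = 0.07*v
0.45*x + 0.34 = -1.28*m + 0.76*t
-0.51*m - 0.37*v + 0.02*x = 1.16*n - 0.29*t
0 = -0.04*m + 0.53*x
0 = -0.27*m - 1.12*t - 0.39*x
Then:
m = -0.22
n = 0.03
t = 0.06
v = 0.25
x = -0.02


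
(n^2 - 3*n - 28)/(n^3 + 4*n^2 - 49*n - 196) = 1/(n + 7)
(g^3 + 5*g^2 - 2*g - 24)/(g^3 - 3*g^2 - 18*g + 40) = (g + 3)/(g - 5)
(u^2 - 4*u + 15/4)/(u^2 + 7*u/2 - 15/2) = (u - 5/2)/(u + 5)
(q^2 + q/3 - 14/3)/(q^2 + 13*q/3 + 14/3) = (q - 2)/(q + 2)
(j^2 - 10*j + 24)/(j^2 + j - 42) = (j - 4)/(j + 7)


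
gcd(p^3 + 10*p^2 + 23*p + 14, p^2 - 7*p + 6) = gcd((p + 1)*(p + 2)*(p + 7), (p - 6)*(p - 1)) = 1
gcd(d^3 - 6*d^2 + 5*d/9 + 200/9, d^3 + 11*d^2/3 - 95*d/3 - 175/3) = d^2 - 10*d/3 - 25/3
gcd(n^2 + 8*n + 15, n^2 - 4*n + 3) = 1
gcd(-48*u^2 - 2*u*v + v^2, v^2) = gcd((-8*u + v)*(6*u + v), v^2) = 1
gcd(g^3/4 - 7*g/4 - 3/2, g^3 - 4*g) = g + 2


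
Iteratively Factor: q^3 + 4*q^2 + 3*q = (q + 1)*(q^2 + 3*q) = (q + 1)*(q + 3)*(q)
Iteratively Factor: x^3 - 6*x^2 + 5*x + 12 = (x - 3)*(x^2 - 3*x - 4) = (x - 4)*(x - 3)*(x + 1)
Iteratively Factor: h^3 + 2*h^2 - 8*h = (h + 4)*(h^2 - 2*h) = (h - 2)*(h + 4)*(h)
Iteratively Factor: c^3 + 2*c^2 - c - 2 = (c - 1)*(c^2 + 3*c + 2) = (c - 1)*(c + 2)*(c + 1)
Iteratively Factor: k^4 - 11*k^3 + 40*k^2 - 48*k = (k - 4)*(k^3 - 7*k^2 + 12*k) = (k - 4)*(k - 3)*(k^2 - 4*k) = k*(k - 4)*(k - 3)*(k - 4)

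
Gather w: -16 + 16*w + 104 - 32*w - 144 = -16*w - 56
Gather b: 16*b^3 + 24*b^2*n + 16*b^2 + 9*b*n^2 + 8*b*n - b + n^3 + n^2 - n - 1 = 16*b^3 + b^2*(24*n + 16) + b*(9*n^2 + 8*n - 1) + n^3 + n^2 - n - 1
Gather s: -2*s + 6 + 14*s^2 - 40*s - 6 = 14*s^2 - 42*s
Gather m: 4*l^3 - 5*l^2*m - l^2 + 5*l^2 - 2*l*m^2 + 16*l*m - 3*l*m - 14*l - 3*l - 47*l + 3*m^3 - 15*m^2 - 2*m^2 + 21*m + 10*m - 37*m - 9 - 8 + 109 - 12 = 4*l^3 + 4*l^2 - 64*l + 3*m^3 + m^2*(-2*l - 17) + m*(-5*l^2 + 13*l - 6) + 80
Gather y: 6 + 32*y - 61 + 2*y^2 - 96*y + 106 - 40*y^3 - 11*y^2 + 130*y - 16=-40*y^3 - 9*y^2 + 66*y + 35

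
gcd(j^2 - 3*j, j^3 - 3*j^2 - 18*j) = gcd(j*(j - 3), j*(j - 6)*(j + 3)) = j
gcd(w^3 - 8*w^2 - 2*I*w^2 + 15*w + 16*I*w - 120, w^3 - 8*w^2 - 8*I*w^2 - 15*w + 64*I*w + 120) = w^2 + w*(-8 - 5*I) + 40*I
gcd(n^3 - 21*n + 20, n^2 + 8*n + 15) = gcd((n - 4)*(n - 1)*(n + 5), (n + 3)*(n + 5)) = n + 5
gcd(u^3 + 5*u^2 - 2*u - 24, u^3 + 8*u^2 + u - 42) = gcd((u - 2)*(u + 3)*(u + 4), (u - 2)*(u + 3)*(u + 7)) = u^2 + u - 6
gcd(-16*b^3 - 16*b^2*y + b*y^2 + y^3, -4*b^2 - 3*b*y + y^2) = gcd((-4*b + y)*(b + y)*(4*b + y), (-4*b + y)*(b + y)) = -4*b^2 - 3*b*y + y^2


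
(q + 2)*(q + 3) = q^2 + 5*q + 6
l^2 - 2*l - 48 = (l - 8)*(l + 6)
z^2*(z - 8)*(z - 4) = z^4 - 12*z^3 + 32*z^2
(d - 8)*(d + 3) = d^2 - 5*d - 24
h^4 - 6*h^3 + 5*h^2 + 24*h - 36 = (h - 3)^2*(h - 2)*(h + 2)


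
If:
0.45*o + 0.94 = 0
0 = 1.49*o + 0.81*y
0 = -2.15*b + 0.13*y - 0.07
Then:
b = 0.20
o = -2.09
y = 3.84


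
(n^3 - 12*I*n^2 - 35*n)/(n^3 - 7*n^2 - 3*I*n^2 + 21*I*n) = (n^2 - 12*I*n - 35)/(n^2 - 7*n - 3*I*n + 21*I)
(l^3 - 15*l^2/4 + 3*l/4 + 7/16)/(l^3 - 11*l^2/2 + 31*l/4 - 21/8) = (4*l + 1)/(2*(2*l - 3))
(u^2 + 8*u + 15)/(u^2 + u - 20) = (u + 3)/(u - 4)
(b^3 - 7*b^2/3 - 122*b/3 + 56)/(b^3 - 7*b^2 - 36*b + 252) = (b - 4/3)/(b - 6)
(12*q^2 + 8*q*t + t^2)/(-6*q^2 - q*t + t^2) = (-6*q - t)/(3*q - t)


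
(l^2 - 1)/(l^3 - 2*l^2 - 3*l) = (l - 1)/(l*(l - 3))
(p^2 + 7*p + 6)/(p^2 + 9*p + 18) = (p + 1)/(p + 3)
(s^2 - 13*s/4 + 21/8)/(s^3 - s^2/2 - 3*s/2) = (s - 7/4)/(s*(s + 1))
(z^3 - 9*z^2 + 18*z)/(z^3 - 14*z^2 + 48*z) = (z - 3)/(z - 8)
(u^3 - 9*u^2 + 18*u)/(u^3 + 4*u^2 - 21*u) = (u - 6)/(u + 7)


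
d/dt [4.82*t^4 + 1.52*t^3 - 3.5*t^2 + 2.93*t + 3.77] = 19.28*t^3 + 4.56*t^2 - 7.0*t + 2.93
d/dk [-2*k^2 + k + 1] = 1 - 4*k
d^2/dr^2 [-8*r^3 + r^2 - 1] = 2 - 48*r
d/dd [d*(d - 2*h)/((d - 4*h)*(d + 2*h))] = 16*h^2*(-d + h)/(d^4 - 4*d^3*h - 12*d^2*h^2 + 32*d*h^3 + 64*h^4)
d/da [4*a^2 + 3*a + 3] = 8*a + 3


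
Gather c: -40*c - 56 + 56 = -40*c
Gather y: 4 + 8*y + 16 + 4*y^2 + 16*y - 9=4*y^2 + 24*y + 11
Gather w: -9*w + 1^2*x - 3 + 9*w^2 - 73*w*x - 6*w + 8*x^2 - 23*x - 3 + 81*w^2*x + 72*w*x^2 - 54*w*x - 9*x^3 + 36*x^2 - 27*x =w^2*(81*x + 9) + w*(72*x^2 - 127*x - 15) - 9*x^3 + 44*x^2 - 49*x - 6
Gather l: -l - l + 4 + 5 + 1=10 - 2*l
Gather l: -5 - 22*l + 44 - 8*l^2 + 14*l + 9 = -8*l^2 - 8*l + 48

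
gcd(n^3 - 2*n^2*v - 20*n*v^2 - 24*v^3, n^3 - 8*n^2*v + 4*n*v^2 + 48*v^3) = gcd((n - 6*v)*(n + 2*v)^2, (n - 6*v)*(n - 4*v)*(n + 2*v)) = -n^2 + 4*n*v + 12*v^2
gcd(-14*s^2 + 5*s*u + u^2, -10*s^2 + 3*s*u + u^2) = 2*s - u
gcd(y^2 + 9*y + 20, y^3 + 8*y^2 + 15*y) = y + 5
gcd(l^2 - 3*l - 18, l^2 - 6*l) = l - 6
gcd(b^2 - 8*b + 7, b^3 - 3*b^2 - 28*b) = b - 7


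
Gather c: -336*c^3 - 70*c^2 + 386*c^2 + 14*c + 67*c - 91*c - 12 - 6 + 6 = -336*c^3 + 316*c^2 - 10*c - 12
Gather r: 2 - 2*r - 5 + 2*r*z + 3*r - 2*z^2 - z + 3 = r*(2*z + 1) - 2*z^2 - z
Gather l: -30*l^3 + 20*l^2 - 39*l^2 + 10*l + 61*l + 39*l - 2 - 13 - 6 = -30*l^3 - 19*l^2 + 110*l - 21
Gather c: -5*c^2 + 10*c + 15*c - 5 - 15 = -5*c^2 + 25*c - 20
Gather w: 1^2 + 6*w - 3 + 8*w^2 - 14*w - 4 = 8*w^2 - 8*w - 6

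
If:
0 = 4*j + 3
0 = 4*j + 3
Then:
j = -3/4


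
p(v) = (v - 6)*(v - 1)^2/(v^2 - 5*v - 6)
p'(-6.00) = 0.84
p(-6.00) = -9.80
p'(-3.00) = 0.00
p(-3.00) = -8.00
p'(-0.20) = -5.25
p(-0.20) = 1.80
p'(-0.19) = -5.10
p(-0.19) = 1.75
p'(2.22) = 0.61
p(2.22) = 0.46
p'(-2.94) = -0.06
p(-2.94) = -8.00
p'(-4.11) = 0.59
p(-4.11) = -8.40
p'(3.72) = 0.82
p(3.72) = 1.57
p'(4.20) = 0.85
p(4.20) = 1.97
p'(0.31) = -1.33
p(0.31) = 0.36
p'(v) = (5 - 2*v)*(v - 6)*(v - 1)^2/(v^2 - 5*v - 6)^2 + (v - 6)*(2*v - 2)/(v^2 - 5*v - 6) + (v - 1)^2/(v^2 - 5*v - 6)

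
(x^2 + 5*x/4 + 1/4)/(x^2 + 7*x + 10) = (4*x^2 + 5*x + 1)/(4*(x^2 + 7*x + 10))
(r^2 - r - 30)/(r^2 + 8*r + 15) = (r - 6)/(r + 3)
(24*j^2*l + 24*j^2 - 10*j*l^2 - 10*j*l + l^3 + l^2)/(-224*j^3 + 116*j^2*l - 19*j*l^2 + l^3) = (-6*j*l - 6*j + l^2 + l)/(56*j^2 - 15*j*l + l^2)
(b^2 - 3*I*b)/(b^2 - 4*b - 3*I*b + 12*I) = b/(b - 4)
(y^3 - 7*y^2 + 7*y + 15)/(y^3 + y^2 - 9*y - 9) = (y - 5)/(y + 3)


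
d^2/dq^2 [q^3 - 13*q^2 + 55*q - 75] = 6*q - 26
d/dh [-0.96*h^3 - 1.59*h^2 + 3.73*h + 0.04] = -2.88*h^2 - 3.18*h + 3.73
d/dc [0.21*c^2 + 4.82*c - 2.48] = 0.42*c + 4.82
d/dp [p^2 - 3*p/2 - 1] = 2*p - 3/2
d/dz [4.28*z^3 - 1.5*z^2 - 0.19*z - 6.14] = 12.84*z^2 - 3.0*z - 0.19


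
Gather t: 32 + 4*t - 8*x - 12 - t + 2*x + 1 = 3*t - 6*x + 21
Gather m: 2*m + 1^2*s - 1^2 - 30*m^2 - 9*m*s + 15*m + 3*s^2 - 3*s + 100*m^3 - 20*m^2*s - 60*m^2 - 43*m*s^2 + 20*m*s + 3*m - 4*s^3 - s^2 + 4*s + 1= 100*m^3 + m^2*(-20*s - 90) + m*(-43*s^2 + 11*s + 20) - 4*s^3 + 2*s^2 + 2*s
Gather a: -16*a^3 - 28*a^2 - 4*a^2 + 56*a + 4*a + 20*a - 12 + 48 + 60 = -16*a^3 - 32*a^2 + 80*a + 96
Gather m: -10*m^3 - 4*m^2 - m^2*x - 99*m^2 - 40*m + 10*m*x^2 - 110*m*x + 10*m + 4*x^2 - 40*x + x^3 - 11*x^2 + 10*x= -10*m^3 + m^2*(-x - 103) + m*(10*x^2 - 110*x - 30) + x^3 - 7*x^2 - 30*x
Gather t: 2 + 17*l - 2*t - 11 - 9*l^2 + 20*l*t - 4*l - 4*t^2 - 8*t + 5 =-9*l^2 + 13*l - 4*t^2 + t*(20*l - 10) - 4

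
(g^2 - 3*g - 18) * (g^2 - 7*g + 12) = g^4 - 10*g^3 + 15*g^2 + 90*g - 216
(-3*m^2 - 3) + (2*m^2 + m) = -m^2 + m - 3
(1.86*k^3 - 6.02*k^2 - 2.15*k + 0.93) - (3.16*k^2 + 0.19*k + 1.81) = 1.86*k^3 - 9.18*k^2 - 2.34*k - 0.88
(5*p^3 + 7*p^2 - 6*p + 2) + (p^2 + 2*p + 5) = 5*p^3 + 8*p^2 - 4*p + 7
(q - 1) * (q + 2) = q^2 + q - 2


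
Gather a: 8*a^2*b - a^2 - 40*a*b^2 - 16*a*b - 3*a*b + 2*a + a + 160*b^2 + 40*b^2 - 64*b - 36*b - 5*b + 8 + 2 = a^2*(8*b - 1) + a*(-40*b^2 - 19*b + 3) + 200*b^2 - 105*b + 10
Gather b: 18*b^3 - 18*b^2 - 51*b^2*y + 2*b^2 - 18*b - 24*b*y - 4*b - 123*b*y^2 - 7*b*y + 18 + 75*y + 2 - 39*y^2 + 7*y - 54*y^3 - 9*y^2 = 18*b^3 + b^2*(-51*y - 16) + b*(-123*y^2 - 31*y - 22) - 54*y^3 - 48*y^2 + 82*y + 20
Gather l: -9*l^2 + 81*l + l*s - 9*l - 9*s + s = -9*l^2 + l*(s + 72) - 8*s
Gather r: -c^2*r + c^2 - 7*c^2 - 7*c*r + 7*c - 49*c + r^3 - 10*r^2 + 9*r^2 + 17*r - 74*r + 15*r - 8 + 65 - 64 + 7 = -6*c^2 - 42*c + r^3 - r^2 + r*(-c^2 - 7*c - 42)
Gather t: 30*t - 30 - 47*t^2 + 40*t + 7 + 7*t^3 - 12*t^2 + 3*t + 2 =7*t^3 - 59*t^2 + 73*t - 21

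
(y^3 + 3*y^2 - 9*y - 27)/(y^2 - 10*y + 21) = (y^2 + 6*y + 9)/(y - 7)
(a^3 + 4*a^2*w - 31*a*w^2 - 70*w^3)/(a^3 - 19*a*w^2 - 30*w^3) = (a + 7*w)/(a + 3*w)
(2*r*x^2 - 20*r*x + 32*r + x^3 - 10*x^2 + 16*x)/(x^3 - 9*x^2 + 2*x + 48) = (2*r*x - 4*r + x^2 - 2*x)/(x^2 - x - 6)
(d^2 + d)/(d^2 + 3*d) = (d + 1)/(d + 3)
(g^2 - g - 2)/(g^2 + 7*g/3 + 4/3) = 3*(g - 2)/(3*g + 4)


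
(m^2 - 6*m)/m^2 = (m - 6)/m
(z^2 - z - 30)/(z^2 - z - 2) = (-z^2 + z + 30)/(-z^2 + z + 2)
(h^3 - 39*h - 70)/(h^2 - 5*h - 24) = (-h^3 + 39*h + 70)/(-h^2 + 5*h + 24)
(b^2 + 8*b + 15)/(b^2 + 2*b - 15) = (b + 3)/(b - 3)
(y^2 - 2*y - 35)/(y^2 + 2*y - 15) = (y - 7)/(y - 3)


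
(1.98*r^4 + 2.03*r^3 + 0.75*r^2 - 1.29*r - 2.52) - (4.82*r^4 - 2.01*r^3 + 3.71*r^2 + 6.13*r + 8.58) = -2.84*r^4 + 4.04*r^3 - 2.96*r^2 - 7.42*r - 11.1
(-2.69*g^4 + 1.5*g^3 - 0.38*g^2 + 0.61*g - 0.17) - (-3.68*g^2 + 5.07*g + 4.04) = -2.69*g^4 + 1.5*g^3 + 3.3*g^2 - 4.46*g - 4.21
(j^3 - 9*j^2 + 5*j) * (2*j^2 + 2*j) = 2*j^5 - 16*j^4 - 8*j^3 + 10*j^2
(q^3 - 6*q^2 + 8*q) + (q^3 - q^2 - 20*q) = 2*q^3 - 7*q^2 - 12*q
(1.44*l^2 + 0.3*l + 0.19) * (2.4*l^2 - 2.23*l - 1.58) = 3.456*l^4 - 2.4912*l^3 - 2.4882*l^2 - 0.8977*l - 0.3002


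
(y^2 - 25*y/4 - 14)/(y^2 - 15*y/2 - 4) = (4*y + 7)/(2*(2*y + 1))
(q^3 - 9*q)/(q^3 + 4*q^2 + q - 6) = q*(q - 3)/(q^2 + q - 2)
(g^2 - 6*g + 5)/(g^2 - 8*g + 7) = (g - 5)/(g - 7)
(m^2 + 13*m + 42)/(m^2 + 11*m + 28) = (m + 6)/(m + 4)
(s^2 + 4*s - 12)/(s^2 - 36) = (s - 2)/(s - 6)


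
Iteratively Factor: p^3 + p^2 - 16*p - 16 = (p - 4)*(p^2 + 5*p + 4) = (p - 4)*(p + 1)*(p + 4)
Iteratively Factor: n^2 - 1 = (n + 1)*(n - 1)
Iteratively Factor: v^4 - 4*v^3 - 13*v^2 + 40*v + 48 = (v + 3)*(v^3 - 7*v^2 + 8*v + 16) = (v + 1)*(v + 3)*(v^2 - 8*v + 16) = (v - 4)*(v + 1)*(v + 3)*(v - 4)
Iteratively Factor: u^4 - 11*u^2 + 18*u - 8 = (u - 1)*(u^3 + u^2 - 10*u + 8) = (u - 1)*(u + 4)*(u^2 - 3*u + 2) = (u - 1)^2*(u + 4)*(u - 2)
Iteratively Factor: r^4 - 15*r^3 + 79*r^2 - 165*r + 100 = (r - 1)*(r^3 - 14*r^2 + 65*r - 100) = (r - 5)*(r - 1)*(r^2 - 9*r + 20) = (r - 5)^2*(r - 1)*(r - 4)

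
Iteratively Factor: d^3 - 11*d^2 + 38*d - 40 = (d - 4)*(d^2 - 7*d + 10) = (d - 4)*(d - 2)*(d - 5)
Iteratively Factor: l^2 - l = (l - 1)*(l)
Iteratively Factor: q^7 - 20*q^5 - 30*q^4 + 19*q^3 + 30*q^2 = (q + 3)*(q^6 - 3*q^5 - 11*q^4 + 3*q^3 + 10*q^2) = (q + 2)*(q + 3)*(q^5 - 5*q^4 - q^3 + 5*q^2) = q*(q + 2)*(q + 3)*(q^4 - 5*q^3 - q^2 + 5*q) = q^2*(q + 2)*(q + 3)*(q^3 - 5*q^2 - q + 5) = q^2*(q - 1)*(q + 2)*(q + 3)*(q^2 - 4*q - 5) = q^2*(q - 5)*(q - 1)*(q + 2)*(q + 3)*(q + 1)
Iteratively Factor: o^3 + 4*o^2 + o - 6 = (o + 2)*(o^2 + 2*o - 3) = (o - 1)*(o + 2)*(o + 3)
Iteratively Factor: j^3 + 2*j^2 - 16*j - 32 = (j - 4)*(j^2 + 6*j + 8) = (j - 4)*(j + 4)*(j + 2)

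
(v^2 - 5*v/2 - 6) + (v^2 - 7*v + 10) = 2*v^2 - 19*v/2 + 4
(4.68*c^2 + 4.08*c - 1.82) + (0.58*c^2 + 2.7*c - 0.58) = 5.26*c^2 + 6.78*c - 2.4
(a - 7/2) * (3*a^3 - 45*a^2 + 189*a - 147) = 3*a^4 - 111*a^3/2 + 693*a^2/2 - 1617*a/2 + 1029/2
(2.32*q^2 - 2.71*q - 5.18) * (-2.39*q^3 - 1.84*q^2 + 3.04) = -5.5448*q^5 + 2.2081*q^4 + 17.3666*q^3 + 16.584*q^2 - 8.2384*q - 15.7472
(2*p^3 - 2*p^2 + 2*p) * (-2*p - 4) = -4*p^4 - 4*p^3 + 4*p^2 - 8*p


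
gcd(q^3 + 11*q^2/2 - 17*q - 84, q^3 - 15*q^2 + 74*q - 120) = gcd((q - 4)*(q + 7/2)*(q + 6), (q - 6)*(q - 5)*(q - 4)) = q - 4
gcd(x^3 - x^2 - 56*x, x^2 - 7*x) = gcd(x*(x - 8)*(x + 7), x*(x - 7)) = x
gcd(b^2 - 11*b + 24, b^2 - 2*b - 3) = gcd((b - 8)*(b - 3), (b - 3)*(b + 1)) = b - 3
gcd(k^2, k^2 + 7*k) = k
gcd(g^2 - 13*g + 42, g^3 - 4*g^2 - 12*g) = g - 6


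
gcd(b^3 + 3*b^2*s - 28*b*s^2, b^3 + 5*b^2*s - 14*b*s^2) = b^2 + 7*b*s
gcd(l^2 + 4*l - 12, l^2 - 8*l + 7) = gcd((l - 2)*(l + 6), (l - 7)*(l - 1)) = 1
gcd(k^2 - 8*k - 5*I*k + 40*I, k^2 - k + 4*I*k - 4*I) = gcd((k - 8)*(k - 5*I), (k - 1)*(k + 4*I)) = 1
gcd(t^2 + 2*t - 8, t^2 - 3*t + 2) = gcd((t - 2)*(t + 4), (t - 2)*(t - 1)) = t - 2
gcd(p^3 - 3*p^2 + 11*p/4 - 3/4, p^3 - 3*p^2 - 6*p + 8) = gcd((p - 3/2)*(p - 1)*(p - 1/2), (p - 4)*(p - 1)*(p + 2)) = p - 1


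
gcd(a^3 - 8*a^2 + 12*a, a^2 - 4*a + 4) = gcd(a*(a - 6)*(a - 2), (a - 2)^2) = a - 2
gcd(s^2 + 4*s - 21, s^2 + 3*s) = 1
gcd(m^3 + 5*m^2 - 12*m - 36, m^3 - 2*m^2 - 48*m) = m + 6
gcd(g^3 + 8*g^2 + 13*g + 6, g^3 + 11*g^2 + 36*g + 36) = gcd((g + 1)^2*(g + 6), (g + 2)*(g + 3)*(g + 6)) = g + 6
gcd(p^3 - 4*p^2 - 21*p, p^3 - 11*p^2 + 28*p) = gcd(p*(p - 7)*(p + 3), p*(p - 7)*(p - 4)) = p^2 - 7*p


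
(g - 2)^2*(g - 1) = g^3 - 5*g^2 + 8*g - 4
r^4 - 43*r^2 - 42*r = r*(r - 7)*(r + 1)*(r + 6)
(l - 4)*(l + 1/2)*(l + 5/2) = l^3 - l^2 - 43*l/4 - 5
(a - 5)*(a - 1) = a^2 - 6*a + 5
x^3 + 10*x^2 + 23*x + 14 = (x + 1)*(x + 2)*(x + 7)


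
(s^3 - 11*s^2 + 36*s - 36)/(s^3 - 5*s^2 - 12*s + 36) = (s - 3)/(s + 3)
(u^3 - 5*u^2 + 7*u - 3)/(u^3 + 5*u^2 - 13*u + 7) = (u - 3)/(u + 7)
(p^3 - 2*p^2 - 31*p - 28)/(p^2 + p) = p - 3 - 28/p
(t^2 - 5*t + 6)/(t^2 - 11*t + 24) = (t - 2)/(t - 8)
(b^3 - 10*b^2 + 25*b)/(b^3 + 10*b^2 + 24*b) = (b^2 - 10*b + 25)/(b^2 + 10*b + 24)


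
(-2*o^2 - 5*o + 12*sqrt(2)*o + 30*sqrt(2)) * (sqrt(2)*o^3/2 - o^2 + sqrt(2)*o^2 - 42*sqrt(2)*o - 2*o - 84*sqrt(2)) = -sqrt(2)*o^5 - 9*sqrt(2)*o^4/2 + 14*o^4 + 63*o^3 + 67*sqrt(2)*o^3 - 938*o^2 + 324*sqrt(2)*o^2 - 4536*o + 360*sqrt(2)*o - 5040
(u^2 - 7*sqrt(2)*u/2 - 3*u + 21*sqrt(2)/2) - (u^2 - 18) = -7*sqrt(2)*u/2 - 3*u + 21*sqrt(2)/2 + 18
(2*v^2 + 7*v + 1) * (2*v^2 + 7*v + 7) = 4*v^4 + 28*v^3 + 65*v^2 + 56*v + 7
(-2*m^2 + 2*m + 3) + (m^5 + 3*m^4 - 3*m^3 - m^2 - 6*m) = m^5 + 3*m^4 - 3*m^3 - 3*m^2 - 4*m + 3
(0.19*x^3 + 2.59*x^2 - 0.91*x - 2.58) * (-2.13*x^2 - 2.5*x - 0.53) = -0.4047*x^5 - 5.9917*x^4 - 4.6374*x^3 + 6.3977*x^2 + 6.9323*x + 1.3674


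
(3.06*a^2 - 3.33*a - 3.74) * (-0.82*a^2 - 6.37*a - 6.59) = -2.5092*a^4 - 16.7616*a^3 + 4.1135*a^2 + 45.7685*a + 24.6466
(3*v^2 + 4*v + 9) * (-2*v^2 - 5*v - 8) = -6*v^4 - 23*v^3 - 62*v^2 - 77*v - 72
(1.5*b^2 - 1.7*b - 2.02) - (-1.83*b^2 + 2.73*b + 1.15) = 3.33*b^2 - 4.43*b - 3.17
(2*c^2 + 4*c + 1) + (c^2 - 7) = 3*c^2 + 4*c - 6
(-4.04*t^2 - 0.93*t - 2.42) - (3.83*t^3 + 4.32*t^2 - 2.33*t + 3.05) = -3.83*t^3 - 8.36*t^2 + 1.4*t - 5.47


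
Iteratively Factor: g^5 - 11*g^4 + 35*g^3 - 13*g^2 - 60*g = (g - 4)*(g^4 - 7*g^3 + 7*g^2 + 15*g) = (g - 4)*(g - 3)*(g^3 - 4*g^2 - 5*g) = g*(g - 4)*(g - 3)*(g^2 - 4*g - 5) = g*(g - 5)*(g - 4)*(g - 3)*(g + 1)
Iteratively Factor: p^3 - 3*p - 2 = (p - 2)*(p^2 + 2*p + 1) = (p - 2)*(p + 1)*(p + 1)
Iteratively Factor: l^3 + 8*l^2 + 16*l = (l)*(l^2 + 8*l + 16) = l*(l + 4)*(l + 4)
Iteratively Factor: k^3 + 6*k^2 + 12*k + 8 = (k + 2)*(k^2 + 4*k + 4) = (k + 2)^2*(k + 2)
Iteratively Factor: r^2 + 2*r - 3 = (r - 1)*(r + 3)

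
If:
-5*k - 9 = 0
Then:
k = -9/5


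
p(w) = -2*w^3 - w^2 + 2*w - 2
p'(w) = -6*w^2 - 2*w + 2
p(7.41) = -855.83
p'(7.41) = -342.27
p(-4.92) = 202.14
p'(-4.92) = -133.40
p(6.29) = -526.70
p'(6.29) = -247.96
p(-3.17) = 45.32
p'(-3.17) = -51.95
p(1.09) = -3.60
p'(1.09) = -7.31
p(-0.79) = -3.22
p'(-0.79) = -0.16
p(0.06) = -1.88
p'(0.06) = 1.86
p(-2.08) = 7.51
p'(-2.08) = -19.80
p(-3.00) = 37.00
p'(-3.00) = -46.00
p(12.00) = -3578.00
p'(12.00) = -886.00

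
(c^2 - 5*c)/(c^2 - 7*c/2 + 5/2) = 2*c*(c - 5)/(2*c^2 - 7*c + 5)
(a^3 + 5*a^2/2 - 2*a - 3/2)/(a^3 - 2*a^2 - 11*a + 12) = (a + 1/2)/(a - 4)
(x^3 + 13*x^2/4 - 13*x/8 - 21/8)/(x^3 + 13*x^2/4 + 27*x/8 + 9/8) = (2*x^2 + 5*x - 7)/(2*x^2 + 5*x + 3)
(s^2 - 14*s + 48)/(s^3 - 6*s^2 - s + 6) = (s - 8)/(s^2 - 1)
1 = 1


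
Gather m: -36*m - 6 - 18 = -36*m - 24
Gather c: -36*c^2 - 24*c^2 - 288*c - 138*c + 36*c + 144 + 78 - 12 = -60*c^2 - 390*c + 210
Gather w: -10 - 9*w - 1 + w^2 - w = w^2 - 10*w - 11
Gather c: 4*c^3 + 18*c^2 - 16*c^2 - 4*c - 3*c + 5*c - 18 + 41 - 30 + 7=4*c^3 + 2*c^2 - 2*c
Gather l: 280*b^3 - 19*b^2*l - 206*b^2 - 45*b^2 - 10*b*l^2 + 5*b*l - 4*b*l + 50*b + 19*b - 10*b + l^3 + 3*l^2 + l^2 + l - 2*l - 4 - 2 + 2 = 280*b^3 - 251*b^2 + 59*b + l^3 + l^2*(4 - 10*b) + l*(-19*b^2 + b - 1) - 4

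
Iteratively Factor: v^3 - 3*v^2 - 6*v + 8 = (v - 4)*(v^2 + v - 2) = (v - 4)*(v - 1)*(v + 2)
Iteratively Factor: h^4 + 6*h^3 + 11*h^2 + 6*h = (h)*(h^3 + 6*h^2 + 11*h + 6) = h*(h + 2)*(h^2 + 4*h + 3) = h*(h + 2)*(h + 3)*(h + 1)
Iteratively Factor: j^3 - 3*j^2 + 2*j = (j - 1)*(j^2 - 2*j) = (j - 2)*(j - 1)*(j)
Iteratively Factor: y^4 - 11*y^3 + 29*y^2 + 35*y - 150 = (y - 3)*(y^3 - 8*y^2 + 5*y + 50) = (y - 5)*(y - 3)*(y^2 - 3*y - 10) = (y - 5)*(y - 3)*(y + 2)*(y - 5)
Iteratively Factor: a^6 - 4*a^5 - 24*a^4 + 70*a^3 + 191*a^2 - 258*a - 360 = (a + 1)*(a^5 - 5*a^4 - 19*a^3 + 89*a^2 + 102*a - 360) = (a - 2)*(a + 1)*(a^4 - 3*a^3 - 25*a^2 + 39*a + 180) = (a - 2)*(a + 1)*(a + 3)*(a^3 - 6*a^2 - 7*a + 60) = (a - 4)*(a - 2)*(a + 1)*(a + 3)*(a^2 - 2*a - 15) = (a - 4)*(a - 2)*(a + 1)*(a + 3)^2*(a - 5)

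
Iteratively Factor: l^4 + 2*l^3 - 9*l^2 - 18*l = (l + 2)*(l^3 - 9*l) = l*(l + 2)*(l^2 - 9) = l*(l + 2)*(l + 3)*(l - 3)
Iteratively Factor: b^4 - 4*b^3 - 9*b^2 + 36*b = (b - 3)*(b^3 - b^2 - 12*b) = (b - 3)*(b + 3)*(b^2 - 4*b) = b*(b - 3)*(b + 3)*(b - 4)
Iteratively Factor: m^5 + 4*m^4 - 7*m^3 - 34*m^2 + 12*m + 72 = (m + 2)*(m^4 + 2*m^3 - 11*m^2 - 12*m + 36) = (m + 2)*(m + 3)*(m^3 - m^2 - 8*m + 12) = (m - 2)*(m + 2)*(m + 3)*(m^2 + m - 6) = (m - 2)*(m + 2)*(m + 3)^2*(m - 2)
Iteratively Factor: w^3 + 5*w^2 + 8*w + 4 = (w + 2)*(w^2 + 3*w + 2) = (w + 1)*(w + 2)*(w + 2)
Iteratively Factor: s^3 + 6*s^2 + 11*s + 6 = (s + 1)*(s^2 + 5*s + 6) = (s + 1)*(s + 2)*(s + 3)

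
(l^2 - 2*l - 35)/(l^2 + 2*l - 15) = (l - 7)/(l - 3)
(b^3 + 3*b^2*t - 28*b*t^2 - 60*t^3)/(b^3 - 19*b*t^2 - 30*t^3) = (b + 6*t)/(b + 3*t)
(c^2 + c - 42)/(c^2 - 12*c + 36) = (c + 7)/(c - 6)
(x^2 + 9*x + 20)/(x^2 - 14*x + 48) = (x^2 + 9*x + 20)/(x^2 - 14*x + 48)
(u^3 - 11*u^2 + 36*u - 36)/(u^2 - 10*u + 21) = (u^2 - 8*u + 12)/(u - 7)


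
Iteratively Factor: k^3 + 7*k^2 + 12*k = (k)*(k^2 + 7*k + 12) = k*(k + 4)*(k + 3)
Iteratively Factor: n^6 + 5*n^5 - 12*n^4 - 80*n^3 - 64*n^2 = (n + 4)*(n^5 + n^4 - 16*n^3 - 16*n^2) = (n - 4)*(n + 4)*(n^4 + 5*n^3 + 4*n^2) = (n - 4)*(n + 4)^2*(n^3 + n^2) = n*(n - 4)*(n + 4)^2*(n^2 + n) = n^2*(n - 4)*(n + 4)^2*(n + 1)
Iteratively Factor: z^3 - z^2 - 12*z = (z)*(z^2 - z - 12) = z*(z + 3)*(z - 4)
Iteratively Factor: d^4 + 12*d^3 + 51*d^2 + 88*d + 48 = (d + 3)*(d^3 + 9*d^2 + 24*d + 16) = (d + 3)*(d + 4)*(d^2 + 5*d + 4) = (d + 3)*(d + 4)^2*(d + 1)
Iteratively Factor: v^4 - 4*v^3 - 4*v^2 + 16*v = (v - 2)*(v^3 - 2*v^2 - 8*v) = (v - 4)*(v - 2)*(v^2 + 2*v) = v*(v - 4)*(v - 2)*(v + 2)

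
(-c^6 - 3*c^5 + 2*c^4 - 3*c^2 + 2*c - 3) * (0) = 0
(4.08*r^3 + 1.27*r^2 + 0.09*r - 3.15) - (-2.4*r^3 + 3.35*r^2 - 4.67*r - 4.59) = 6.48*r^3 - 2.08*r^2 + 4.76*r + 1.44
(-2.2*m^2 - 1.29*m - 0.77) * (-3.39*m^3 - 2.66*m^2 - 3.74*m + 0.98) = 7.458*m^5 + 10.2251*m^4 + 14.2697*m^3 + 4.7168*m^2 + 1.6156*m - 0.7546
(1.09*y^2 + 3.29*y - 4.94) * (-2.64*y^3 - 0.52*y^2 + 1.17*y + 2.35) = -2.8776*y^5 - 9.2524*y^4 + 12.6061*y^3 + 8.9796*y^2 + 1.9517*y - 11.609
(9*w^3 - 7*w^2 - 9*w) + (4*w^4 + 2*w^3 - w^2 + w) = 4*w^4 + 11*w^3 - 8*w^2 - 8*w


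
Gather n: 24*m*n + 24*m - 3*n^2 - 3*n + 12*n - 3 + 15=24*m - 3*n^2 + n*(24*m + 9) + 12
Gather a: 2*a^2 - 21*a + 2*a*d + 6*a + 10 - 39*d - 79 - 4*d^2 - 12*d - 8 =2*a^2 + a*(2*d - 15) - 4*d^2 - 51*d - 77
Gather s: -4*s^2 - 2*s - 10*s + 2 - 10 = -4*s^2 - 12*s - 8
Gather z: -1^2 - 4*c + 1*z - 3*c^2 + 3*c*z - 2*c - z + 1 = -3*c^2 + 3*c*z - 6*c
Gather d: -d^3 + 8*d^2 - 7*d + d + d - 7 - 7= -d^3 + 8*d^2 - 5*d - 14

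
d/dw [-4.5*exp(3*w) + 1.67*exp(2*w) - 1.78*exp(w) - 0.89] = (-13.5*exp(2*w) + 3.34*exp(w) - 1.78)*exp(w)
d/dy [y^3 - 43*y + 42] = 3*y^2 - 43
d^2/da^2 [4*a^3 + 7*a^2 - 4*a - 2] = 24*a + 14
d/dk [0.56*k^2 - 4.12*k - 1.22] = 1.12*k - 4.12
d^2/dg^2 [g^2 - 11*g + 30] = 2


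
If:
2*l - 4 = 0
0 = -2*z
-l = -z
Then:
No Solution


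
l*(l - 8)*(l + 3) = l^3 - 5*l^2 - 24*l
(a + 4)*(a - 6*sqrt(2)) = a^2 - 6*sqrt(2)*a + 4*a - 24*sqrt(2)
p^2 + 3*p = p*(p + 3)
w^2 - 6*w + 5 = (w - 5)*(w - 1)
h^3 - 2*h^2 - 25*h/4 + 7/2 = (h - 7/2)*(h - 1/2)*(h + 2)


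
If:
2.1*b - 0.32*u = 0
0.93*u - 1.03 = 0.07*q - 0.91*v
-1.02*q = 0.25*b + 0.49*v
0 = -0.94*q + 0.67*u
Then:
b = -0.29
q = -1.36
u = -1.90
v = 2.97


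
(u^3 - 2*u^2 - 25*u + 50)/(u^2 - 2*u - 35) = (u^2 - 7*u + 10)/(u - 7)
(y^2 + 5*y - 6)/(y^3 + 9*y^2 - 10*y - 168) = (y - 1)/(y^2 + 3*y - 28)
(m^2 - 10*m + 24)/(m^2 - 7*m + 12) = (m - 6)/(m - 3)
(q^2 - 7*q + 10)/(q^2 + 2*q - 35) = (q - 2)/(q + 7)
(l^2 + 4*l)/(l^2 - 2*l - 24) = l/(l - 6)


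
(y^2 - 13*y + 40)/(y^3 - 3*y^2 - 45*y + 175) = (y - 8)/(y^2 + 2*y - 35)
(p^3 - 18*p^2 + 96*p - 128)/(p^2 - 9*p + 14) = (p^2 - 16*p + 64)/(p - 7)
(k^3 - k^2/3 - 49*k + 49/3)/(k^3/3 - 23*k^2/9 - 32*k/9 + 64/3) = 3*(3*k^3 - k^2 - 147*k + 49)/(3*k^3 - 23*k^2 - 32*k + 192)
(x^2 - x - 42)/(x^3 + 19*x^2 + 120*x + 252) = (x - 7)/(x^2 + 13*x + 42)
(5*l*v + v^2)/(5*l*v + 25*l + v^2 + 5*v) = v/(v + 5)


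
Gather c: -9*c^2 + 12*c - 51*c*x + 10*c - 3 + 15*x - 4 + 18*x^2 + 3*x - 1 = -9*c^2 + c*(22 - 51*x) + 18*x^2 + 18*x - 8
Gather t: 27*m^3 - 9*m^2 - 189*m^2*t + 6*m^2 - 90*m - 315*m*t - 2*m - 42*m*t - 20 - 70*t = 27*m^3 - 3*m^2 - 92*m + t*(-189*m^2 - 357*m - 70) - 20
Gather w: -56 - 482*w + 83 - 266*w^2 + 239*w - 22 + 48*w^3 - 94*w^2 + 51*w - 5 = 48*w^3 - 360*w^2 - 192*w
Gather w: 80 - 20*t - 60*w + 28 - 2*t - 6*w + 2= -22*t - 66*w + 110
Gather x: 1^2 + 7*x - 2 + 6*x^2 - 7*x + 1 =6*x^2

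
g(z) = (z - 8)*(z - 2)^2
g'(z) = (z - 8)*(2*z - 4) + (z - 2)^2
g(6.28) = -31.51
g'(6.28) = 3.60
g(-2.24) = -184.09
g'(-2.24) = 104.81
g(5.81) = -31.79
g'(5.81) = -2.17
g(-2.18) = -177.87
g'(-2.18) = 102.58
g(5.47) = -30.46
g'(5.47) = -5.52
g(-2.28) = -188.31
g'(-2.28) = 106.32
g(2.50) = -1.38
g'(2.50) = -5.25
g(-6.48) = -1041.26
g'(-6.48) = 317.49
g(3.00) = -5.00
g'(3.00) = -9.00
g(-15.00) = -6647.00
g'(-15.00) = 1071.00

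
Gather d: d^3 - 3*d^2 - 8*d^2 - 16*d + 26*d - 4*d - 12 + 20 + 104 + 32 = d^3 - 11*d^2 + 6*d + 144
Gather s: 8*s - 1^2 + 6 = 8*s + 5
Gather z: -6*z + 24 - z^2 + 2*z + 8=-z^2 - 4*z + 32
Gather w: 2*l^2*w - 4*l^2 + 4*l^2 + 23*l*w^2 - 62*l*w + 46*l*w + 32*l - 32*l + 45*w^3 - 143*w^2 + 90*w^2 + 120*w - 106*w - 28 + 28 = 45*w^3 + w^2*(23*l - 53) + w*(2*l^2 - 16*l + 14)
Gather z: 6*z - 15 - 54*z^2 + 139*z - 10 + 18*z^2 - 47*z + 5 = -36*z^2 + 98*z - 20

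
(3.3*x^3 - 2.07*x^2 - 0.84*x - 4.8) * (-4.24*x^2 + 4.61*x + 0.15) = -13.992*x^5 + 23.9898*x^4 - 5.4861*x^3 + 16.1691*x^2 - 22.254*x - 0.72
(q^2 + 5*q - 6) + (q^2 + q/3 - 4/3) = 2*q^2 + 16*q/3 - 22/3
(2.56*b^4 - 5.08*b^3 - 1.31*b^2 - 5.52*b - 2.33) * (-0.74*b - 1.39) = -1.8944*b^5 + 0.2008*b^4 + 8.0306*b^3 + 5.9057*b^2 + 9.397*b + 3.2387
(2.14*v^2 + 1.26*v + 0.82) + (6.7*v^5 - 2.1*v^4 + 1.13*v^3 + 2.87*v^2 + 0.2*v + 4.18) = 6.7*v^5 - 2.1*v^4 + 1.13*v^3 + 5.01*v^2 + 1.46*v + 5.0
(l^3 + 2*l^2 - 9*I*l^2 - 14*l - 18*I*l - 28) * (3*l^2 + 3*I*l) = 3*l^5 + 6*l^4 - 24*I*l^4 - 15*l^3 - 48*I*l^3 - 30*l^2 - 42*I*l^2 - 84*I*l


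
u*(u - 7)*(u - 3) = u^3 - 10*u^2 + 21*u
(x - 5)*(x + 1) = x^2 - 4*x - 5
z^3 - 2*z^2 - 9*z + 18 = (z - 3)*(z - 2)*(z + 3)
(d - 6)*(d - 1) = d^2 - 7*d + 6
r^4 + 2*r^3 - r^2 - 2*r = r*(r - 1)*(r + 1)*(r + 2)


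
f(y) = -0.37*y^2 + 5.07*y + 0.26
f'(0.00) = 5.07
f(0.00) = 0.26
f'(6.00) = 0.63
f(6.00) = 17.36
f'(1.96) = 3.62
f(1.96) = 8.78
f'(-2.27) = 6.75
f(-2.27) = -13.16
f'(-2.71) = 7.08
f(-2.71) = -16.20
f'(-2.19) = 6.69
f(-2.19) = -12.62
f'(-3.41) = 7.59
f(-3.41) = -21.33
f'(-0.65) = 5.55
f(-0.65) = -3.19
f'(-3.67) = 7.79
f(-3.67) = -23.33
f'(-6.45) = 9.84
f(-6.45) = -47.83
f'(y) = 5.07 - 0.74*y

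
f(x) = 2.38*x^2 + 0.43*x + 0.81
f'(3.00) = 14.71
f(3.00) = 23.52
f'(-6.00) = -28.13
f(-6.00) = 83.91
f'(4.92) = 23.85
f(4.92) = 60.54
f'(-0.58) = -2.33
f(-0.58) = 1.36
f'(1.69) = 8.47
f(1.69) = 8.33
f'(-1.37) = -6.09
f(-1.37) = 4.69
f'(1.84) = 9.19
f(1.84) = 9.66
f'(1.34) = 6.81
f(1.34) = 5.66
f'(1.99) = 9.90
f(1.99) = 11.09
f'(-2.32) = -10.61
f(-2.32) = 12.62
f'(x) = 4.76*x + 0.43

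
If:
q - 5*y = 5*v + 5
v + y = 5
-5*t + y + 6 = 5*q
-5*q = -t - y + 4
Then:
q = 30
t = 5/3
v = -442/3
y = 457/3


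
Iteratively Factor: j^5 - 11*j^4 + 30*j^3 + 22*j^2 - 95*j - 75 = (j + 1)*(j^4 - 12*j^3 + 42*j^2 - 20*j - 75) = (j + 1)^2*(j^3 - 13*j^2 + 55*j - 75) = (j - 3)*(j + 1)^2*(j^2 - 10*j + 25) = (j - 5)*(j - 3)*(j + 1)^2*(j - 5)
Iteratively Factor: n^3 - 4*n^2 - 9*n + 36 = (n - 3)*(n^2 - n - 12) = (n - 3)*(n + 3)*(n - 4)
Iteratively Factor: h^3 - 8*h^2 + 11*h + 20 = (h + 1)*(h^2 - 9*h + 20) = (h - 5)*(h + 1)*(h - 4)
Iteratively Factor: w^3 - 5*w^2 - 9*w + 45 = (w - 3)*(w^2 - 2*w - 15) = (w - 3)*(w + 3)*(w - 5)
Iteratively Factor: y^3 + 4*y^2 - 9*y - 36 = (y - 3)*(y^2 + 7*y + 12) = (y - 3)*(y + 4)*(y + 3)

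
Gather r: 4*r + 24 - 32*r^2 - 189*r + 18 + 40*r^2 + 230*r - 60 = 8*r^2 + 45*r - 18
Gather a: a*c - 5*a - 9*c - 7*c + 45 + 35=a*(c - 5) - 16*c + 80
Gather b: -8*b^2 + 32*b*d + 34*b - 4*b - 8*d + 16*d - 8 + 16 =-8*b^2 + b*(32*d + 30) + 8*d + 8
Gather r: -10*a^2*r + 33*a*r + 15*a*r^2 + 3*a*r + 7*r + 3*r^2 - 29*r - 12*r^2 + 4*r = r^2*(15*a - 9) + r*(-10*a^2 + 36*a - 18)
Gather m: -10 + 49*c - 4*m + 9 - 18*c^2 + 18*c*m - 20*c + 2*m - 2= -18*c^2 + 29*c + m*(18*c - 2) - 3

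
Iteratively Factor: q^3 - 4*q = (q)*(q^2 - 4) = q*(q + 2)*(q - 2)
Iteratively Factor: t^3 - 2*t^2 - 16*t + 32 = (t - 2)*(t^2 - 16) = (t - 4)*(t - 2)*(t + 4)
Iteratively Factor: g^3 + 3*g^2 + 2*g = (g)*(g^2 + 3*g + 2) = g*(g + 2)*(g + 1)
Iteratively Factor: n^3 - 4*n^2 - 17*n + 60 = (n - 3)*(n^2 - n - 20) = (n - 3)*(n + 4)*(n - 5)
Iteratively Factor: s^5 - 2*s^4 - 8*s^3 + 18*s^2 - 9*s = (s + 3)*(s^4 - 5*s^3 + 7*s^2 - 3*s) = (s - 1)*(s + 3)*(s^3 - 4*s^2 + 3*s) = (s - 3)*(s - 1)*(s + 3)*(s^2 - s) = s*(s - 3)*(s - 1)*(s + 3)*(s - 1)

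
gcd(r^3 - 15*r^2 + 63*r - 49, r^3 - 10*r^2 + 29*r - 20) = r - 1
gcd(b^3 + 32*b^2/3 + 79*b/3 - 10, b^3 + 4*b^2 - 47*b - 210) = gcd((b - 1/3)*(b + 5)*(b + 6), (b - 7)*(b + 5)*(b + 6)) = b^2 + 11*b + 30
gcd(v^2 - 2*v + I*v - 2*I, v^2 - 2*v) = v - 2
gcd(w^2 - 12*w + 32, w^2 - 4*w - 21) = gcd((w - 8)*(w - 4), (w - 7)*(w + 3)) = 1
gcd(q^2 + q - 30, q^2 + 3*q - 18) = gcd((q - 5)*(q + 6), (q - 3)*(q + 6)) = q + 6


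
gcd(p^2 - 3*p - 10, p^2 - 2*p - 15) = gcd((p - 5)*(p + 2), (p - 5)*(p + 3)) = p - 5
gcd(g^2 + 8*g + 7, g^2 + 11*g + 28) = g + 7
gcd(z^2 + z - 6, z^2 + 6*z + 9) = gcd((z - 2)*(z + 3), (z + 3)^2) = z + 3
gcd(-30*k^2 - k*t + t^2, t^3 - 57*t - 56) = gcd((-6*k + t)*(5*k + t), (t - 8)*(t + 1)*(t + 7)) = 1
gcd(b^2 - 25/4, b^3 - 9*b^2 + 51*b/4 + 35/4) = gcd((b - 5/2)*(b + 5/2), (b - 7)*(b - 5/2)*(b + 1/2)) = b - 5/2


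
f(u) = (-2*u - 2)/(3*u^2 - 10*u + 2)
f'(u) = (10 - 6*u)*(-2*u - 2)/(3*u^2 - 10*u + 2)^2 - 2/(3*u^2 - 10*u + 2)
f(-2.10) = 0.06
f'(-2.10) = -0.02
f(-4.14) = 0.07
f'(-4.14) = 0.00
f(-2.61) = 0.07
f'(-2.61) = -0.01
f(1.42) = 0.79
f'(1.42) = 0.14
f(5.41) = -0.36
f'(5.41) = 0.17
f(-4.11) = 0.07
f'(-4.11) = 0.00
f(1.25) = 0.77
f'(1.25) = 0.01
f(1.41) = 0.79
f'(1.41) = 0.13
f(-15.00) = 0.03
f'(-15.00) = 0.00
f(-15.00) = 0.03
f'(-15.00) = 0.00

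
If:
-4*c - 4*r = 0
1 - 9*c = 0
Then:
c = 1/9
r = -1/9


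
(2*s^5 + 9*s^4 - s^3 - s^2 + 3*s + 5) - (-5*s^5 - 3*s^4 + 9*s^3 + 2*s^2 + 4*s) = 7*s^5 + 12*s^4 - 10*s^3 - 3*s^2 - s + 5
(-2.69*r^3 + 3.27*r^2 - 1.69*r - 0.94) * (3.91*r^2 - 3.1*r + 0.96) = -10.5179*r^5 + 21.1247*r^4 - 19.3273*r^3 + 4.7028*r^2 + 1.2916*r - 0.9024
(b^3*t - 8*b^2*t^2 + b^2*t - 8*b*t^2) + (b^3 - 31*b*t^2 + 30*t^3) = b^3*t + b^3 - 8*b^2*t^2 + b^2*t - 39*b*t^2 + 30*t^3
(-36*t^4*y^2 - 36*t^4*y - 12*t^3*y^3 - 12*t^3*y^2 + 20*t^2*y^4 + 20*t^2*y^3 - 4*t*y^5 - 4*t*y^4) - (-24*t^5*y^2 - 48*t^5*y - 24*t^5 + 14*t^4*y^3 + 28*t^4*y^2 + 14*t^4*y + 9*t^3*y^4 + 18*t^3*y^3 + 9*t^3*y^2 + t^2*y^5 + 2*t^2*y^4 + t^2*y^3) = 24*t^5*y^2 + 48*t^5*y + 24*t^5 - 14*t^4*y^3 - 64*t^4*y^2 - 50*t^4*y - 9*t^3*y^4 - 30*t^3*y^3 - 21*t^3*y^2 - t^2*y^5 + 18*t^2*y^4 + 19*t^2*y^3 - 4*t*y^5 - 4*t*y^4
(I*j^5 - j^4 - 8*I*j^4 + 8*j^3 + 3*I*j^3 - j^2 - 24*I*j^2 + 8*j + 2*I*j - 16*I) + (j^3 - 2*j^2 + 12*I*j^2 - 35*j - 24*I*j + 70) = I*j^5 - j^4 - 8*I*j^4 + 9*j^3 + 3*I*j^3 - 3*j^2 - 12*I*j^2 - 27*j - 22*I*j + 70 - 16*I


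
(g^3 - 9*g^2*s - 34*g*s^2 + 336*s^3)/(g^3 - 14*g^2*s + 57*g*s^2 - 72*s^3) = (g^2 - g*s - 42*s^2)/(g^2 - 6*g*s + 9*s^2)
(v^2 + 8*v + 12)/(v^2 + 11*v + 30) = (v + 2)/(v + 5)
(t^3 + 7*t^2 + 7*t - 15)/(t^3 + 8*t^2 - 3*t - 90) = (t^2 + 2*t - 3)/(t^2 + 3*t - 18)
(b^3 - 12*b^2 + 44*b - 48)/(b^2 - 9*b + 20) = (b^2 - 8*b + 12)/(b - 5)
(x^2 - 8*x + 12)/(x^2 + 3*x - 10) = (x - 6)/(x + 5)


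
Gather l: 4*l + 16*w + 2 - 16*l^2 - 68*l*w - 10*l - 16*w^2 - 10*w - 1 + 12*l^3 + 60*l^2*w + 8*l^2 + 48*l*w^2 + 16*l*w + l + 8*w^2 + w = 12*l^3 + l^2*(60*w - 8) + l*(48*w^2 - 52*w - 5) - 8*w^2 + 7*w + 1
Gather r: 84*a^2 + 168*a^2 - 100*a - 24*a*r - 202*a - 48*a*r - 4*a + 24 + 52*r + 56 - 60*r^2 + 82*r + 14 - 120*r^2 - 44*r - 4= 252*a^2 - 306*a - 180*r^2 + r*(90 - 72*a) + 90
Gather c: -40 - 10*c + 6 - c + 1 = -11*c - 33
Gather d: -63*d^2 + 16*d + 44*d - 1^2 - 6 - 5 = -63*d^2 + 60*d - 12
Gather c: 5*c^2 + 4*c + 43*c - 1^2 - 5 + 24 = 5*c^2 + 47*c + 18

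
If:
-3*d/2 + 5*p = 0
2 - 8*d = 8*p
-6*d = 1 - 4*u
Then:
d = 5/26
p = 3/52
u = 7/13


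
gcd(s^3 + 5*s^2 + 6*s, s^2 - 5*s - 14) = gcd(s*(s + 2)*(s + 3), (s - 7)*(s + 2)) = s + 2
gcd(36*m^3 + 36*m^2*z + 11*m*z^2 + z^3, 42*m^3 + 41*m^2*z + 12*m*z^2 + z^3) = 6*m^2 + 5*m*z + z^2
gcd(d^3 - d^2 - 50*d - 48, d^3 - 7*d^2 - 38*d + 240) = d^2 - 2*d - 48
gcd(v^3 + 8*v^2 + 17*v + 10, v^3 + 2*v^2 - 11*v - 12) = v + 1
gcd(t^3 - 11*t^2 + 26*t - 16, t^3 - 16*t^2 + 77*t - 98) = t - 2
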